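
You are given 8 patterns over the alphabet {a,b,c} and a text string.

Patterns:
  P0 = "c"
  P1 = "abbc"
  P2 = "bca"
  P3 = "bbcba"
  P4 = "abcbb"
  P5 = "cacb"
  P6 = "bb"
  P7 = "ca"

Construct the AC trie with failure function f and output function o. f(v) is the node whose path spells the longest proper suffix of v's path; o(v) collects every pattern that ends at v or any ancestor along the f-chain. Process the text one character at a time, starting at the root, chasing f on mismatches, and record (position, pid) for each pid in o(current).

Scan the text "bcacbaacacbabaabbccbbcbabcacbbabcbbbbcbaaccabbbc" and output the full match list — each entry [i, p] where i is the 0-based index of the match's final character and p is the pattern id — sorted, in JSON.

Build:
Trie nodes:
  0='ε' goto a→2 b→6 c→1
  1='c' goto a→16  ←P0
  2='a' goto b→3
  3='ab' goto b→4 c→13
  4='abb' goto c→5
  5='abbc' goto ·  ←P1
  6='b' goto b→9 c→7
  7='bc' goto a→8
  8='bca' goto ·  ←P2
  9='bb' goto c→10  ←P6
  10='bbc' goto b→11
  11='bbcb' goto a→12
  12='bbcba' goto ·  ←P3
  13='abc' goto b→14
  14='abcb' goto b→15
  15='abcbb' goto ·  ←P4
  16='ca' goto c→17  ←P7
  17='cac' goto b→18
  18='cacb' goto ·  ←P5

BFS fail/out derivation:
  fail(1) 'c': from fail(0)=0 chase 'c': 0 ⇒ 0;  out={0}∪out(0)={0}
  fail(2) 'a': from fail(0)=0 chase 'a': 0 ⇒ 0;  out=∅∪out(0)=∅
  fail(6) 'b': from fail(0)=0 chase 'b': 0 ⇒ 0;  out=∅∪out(0)=∅
  fail(3) 'ab': from fail(2)=0 chase 'b': 0 ⇒ 6;  out=∅∪out(6)=∅
  fail(7) 'bc': from fail(6)=0 chase 'c': 0 ⇒ 1;  out=∅∪out(1)={0}
  fail(9) 'bb': from fail(6)=0 chase 'b': 0 ⇒ 6;  out={6}∪out(6)={6}
  fail(16) 'ca': from fail(1)=0 chase 'a': 0 ⇒ 2;  out={7}∪out(2)={7}
  fail(4) 'abb': from fail(3)=6 chase 'b': 6 ⇒ 9;  out=∅∪out(9)={6}
  fail(8) 'bca': from fail(7)=1 chase 'a': 1 ⇒ 16;  out={2}∪out(16)={2,7}
  fail(10) 'bbc': from fail(9)=6 chase 'c': 6 ⇒ 7;  out=∅∪out(7)={0}
  fail(13) 'abc': from fail(3)=6 chase 'c': 6 ⇒ 7;  out=∅∪out(7)={0}
  fail(17) 'cac': from fail(16)=2 chase 'c': 2→0 ⇒ 1;  out=∅∪out(1)={0}
  fail(5) 'abbc': from fail(4)=9 chase 'c': 9 ⇒ 10;  out={1}∪out(10)={0,1}
  fail(11) 'bbcb': from fail(10)=7 chase 'b': 7→1→0 ⇒ 6;  out=∅∪out(6)=∅
  fail(14) 'abcb': from fail(13)=7 chase 'b': 7→1→0 ⇒ 6;  out=∅∪out(6)=∅
  fail(18) 'cacb': from fail(17)=1 chase 'b': 1→0 ⇒ 6;  out={5}∪out(6)={5}
  fail(12) 'bbcba': from fail(11)=6 chase 'a': 6→0 ⇒ 2;  out={3}∪out(2)={3}
  fail(15) 'abcbb': from fail(14)=6 chase 'b': 6 ⇒ 9;  out={4}∪out(9)={4,6}

Scan:
pos 0 'b': at 6
pos 1 'c': at 7  emit P0@[1:1]
pos 2 'a': at 8  emit P2@[0:2],P7@[1:2]
pos 3 'c': at 17 (fail-walked)  emit P0@[3:3]
pos 4 'b': at 18  emit P5@[1:4]
pos 5 'a': at 2 (fail-walked)
pos 6 'a': at 2 (fail-walked)
pos 7 'c': at 1 (fail-walked)  emit P0@[7:7]
pos 8 'a': at 16  emit P7@[7:8]
pos 9 'c': at 17  emit P0@[9:9]
pos 10 'b': at 18  emit P5@[7:10]
pos 11 'a': at 2 (fail-walked)
pos 12 'b': at 3
pos 13 'a': at 2 (fail-walked)
pos 14 'a': at 2 (fail-walked)
pos 15 'b': at 3
pos 16 'b': at 4  emit P6@[15:16]
pos 17 'c': at 5  emit P0@[17:17],P1@[14:17]
pos 18 'c': at 1 (fail-walked)  emit P0@[18:18]
pos 19 'b': at 6 (fail-walked)
pos 20 'b': at 9  emit P6@[19:20]
pos 21 'c': at 10  emit P0@[21:21]
pos 22 'b': at 11
pos 23 'a': at 12  emit P3@[19:23]
pos 24 'b': at 3 (fail-walked)
pos 25 'c': at 13  emit P0@[25:25]
pos 26 'a': at 8 (fail-walked)  emit P2@[24:26],P7@[25:26]
pos 27 'c': at 17 (fail-walked)  emit P0@[27:27]
pos 28 'b': at 18  emit P5@[25:28]
pos 29 'b': at 9 (fail-walked)  emit P6@[28:29]
pos 30 'a': at 2 (fail-walked)
pos 31 'b': at 3
pos 32 'c': at 13  emit P0@[32:32]
pos 33 'b': at 14
pos 34 'b': at 15  emit P4@[30:34],P6@[33:34]
pos 35 'b': at 9 (fail-walked)  emit P6@[34:35]
pos 36 'b': at 9 (fail-walked)  emit P6@[35:36]
pos 37 'c': at 10  emit P0@[37:37]
pos 38 'b': at 11
pos 39 'a': at 12  emit P3@[35:39]
pos 40 'a': at 2 (fail-walked)
pos 41 'c': at 1 (fail-walked)  emit P0@[41:41]
pos 42 'c': at 1 (fail-walked)  emit P0@[42:42]
pos 43 'a': at 16  emit P7@[42:43]
pos 44 'b': at 3 (fail-walked)
pos 45 'b': at 4  emit P6@[44:45]
pos 46 'b': at 9 (fail-walked)  emit P6@[45:46]
pos 47 'c': at 10  emit P0@[47:47]

Matches: [[1,0],[2,2],[2,7],[3,0],[4,5],[7,0],[8,7],[9,0],[10,5],[16,6],[17,0],[17,1],[18,0],[20,6],[21,0],[23,3],[25,0],[26,2],[26,7],[27,0],[28,5],[29,6],[32,0],[34,4],[34,6],[35,6],[36,6],[37,0],[39,3],[41,0],[42,0],[43,7],[45,6],[46,6],[47,0]]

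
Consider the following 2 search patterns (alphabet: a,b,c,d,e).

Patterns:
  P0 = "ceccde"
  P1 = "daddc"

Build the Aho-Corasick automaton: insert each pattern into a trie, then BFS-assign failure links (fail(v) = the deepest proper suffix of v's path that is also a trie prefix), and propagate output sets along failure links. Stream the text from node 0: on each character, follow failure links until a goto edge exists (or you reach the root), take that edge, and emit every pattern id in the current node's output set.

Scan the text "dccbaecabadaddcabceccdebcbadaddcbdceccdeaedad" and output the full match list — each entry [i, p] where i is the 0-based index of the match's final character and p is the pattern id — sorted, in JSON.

Build:
Trie nodes:
  n0 'ε': c→1 d→7
  n1 'c': e→2
  n2 'ce': c→3
  n3 'cec': c→4
  n4 'cecc': d→5
  n5 'ceccd': e→6
  n6 'ceccde': ·  ←P0
  n7 'd': a→8
  n8 'da': d→9
  n9 'dad': d→10
  n10 'dadd': c→11
  n11 'daddc': ·  ←P1

Failure links (BFS by depth):
  fail(1) 'c': from fail(0)=0 chase 'c': 0 ⇒ 0;  out=∅∪out(0)=∅
  fail(7) 'd': from fail(0)=0 chase 'd': 0 ⇒ 0;  out=∅∪out(0)=∅
  fail(2) 'ce': from fail(1)=0 chase 'e': 0 ⇒ 0;  out=∅∪out(0)=∅
  fail(8) 'da': from fail(7)=0 chase 'a': 0 ⇒ 0;  out=∅∪out(0)=∅
  fail(3) 'cec': from fail(2)=0 chase 'c': 0 ⇒ 1;  out=∅∪out(1)=∅
  fail(9) 'dad': from fail(8)=0 chase 'd': 0 ⇒ 7;  out=∅∪out(7)=∅
  fail(4) 'cecc': from fail(3)=1 chase 'c': 1→0 ⇒ 1;  out=∅∪out(1)=∅
  fail(10) 'dadd': from fail(9)=7 chase 'd': 7→0 ⇒ 7;  out=∅∪out(7)=∅
  fail(5) 'ceccd': from fail(4)=1 chase 'd': 1→0 ⇒ 7;  out=∅∪out(7)=∅
  fail(11) 'daddc': from fail(10)=7 chase 'c': 7→0 ⇒ 1;  out={1}∪out(1)={1}
  fail(6) 'ceccde': from fail(5)=7 chase 'e': 7→0 ⇒ 0;  out={0}∪out(0)={0}

Text stream:
[0] read 'd'  n0⇒n7
[1] read 'c'  n7⇒n1 ·f
[2] read 'c'  n1⇒n1 ·f
[3] read 'b'  n1⇒n0 ·f
[4] read 'a'  n0⇒n0
[5] read 'e'  n0⇒n0
[6] read 'c'  n0⇒n1
[7] read 'a'  n1⇒n0 ·f
[8] read 'b'  n0⇒n0
[9] read 'a'  n0⇒n0
[10] read 'd'  n0⇒n7
[11] read 'a'  n7⇒n8
[12] read 'd'  n8⇒n9
[13] read 'd'  n9⇒n10
[14] read 'c'  n10⇒n11  → match P1@[10:14]
[15] read 'a'  n11⇒n0 ·f
[16] read 'b'  n0⇒n0
[17] read 'c'  n0⇒n1
[18] read 'e'  n1⇒n2
[19] read 'c'  n2⇒n3
[20] read 'c'  n3⇒n4
[21] read 'd'  n4⇒n5
[22] read 'e'  n5⇒n6  → match P0@[17:22]
[23] read 'b'  n6⇒n0 ·f
[24] read 'c'  n0⇒n1
[25] read 'b'  n1⇒n0 ·f
[26] read 'a'  n0⇒n0
[27] read 'd'  n0⇒n7
[28] read 'a'  n7⇒n8
[29] read 'd'  n8⇒n9
[30] read 'd'  n9⇒n10
[31] read 'c'  n10⇒n11  → match P1@[27:31]
[32] read 'b'  n11⇒n0 ·f
[33] read 'd'  n0⇒n7
[34] read 'c'  n7⇒n1 ·f
[35] read 'e'  n1⇒n2
[36] read 'c'  n2⇒n3
[37] read 'c'  n3⇒n4
[38] read 'd'  n4⇒n5
[39] read 'e'  n5⇒n6  → match P0@[34:39]
[40] read 'a'  n6⇒n0 ·f
[41] read 'e'  n0⇒n0
[42] read 'd'  n0⇒n7
[43] read 'a'  n7⇒n8
[44] read 'd'  n8⇒n9

Result: [[14,1],[22,0],[31,1],[39,0]]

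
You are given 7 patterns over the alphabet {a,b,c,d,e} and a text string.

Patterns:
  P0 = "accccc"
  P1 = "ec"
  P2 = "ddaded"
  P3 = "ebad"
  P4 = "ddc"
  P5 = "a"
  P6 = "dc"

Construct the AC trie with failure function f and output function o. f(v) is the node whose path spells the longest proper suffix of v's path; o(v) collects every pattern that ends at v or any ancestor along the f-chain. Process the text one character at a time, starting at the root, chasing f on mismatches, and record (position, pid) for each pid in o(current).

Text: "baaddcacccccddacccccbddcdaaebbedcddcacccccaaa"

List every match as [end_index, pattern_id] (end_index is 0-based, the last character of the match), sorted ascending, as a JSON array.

Build:
Trie nodes:
  n0 'ε': a→1 d→9 e→7
  n1 'a': c→2  ←P5
  n2 'ac': c→3
  n3 'acc': c→4
  n4 'accc': c→5
  n5 'acccc': c→6
  n6 'accccc': ·  ←P0
  n7 'e': b→15 c→8
  n8 'ec': ·  ←P1
  n9 'd': c→19 d→10
  n10 'dd': a→11 c→18
  n11 'dda': d→12
  n12 'ddad': e→13
  n13 'ddade': d→14
  n14 'ddaded': ·  ←P2
  n15 'eb': a→16
  n16 'eba': d→17
  n17 'ebad': ·  ←P3
  n18 'ddc': ·  ←P4
  n19 'dc': ·  ←P6

BFS fail/out derivation:
  n1('a'): parent n0 fail=0; on 'a' 0 → fail=0;  out {5}∪∅={5}
  n7('e'): parent n0 fail=0; on 'e' 0 → fail=0;  out ∅∪∅=∅
  n9('d'): parent n0 fail=0; on 'd' 0 → fail=0;  out ∅∪∅=∅
  n2('ac'): parent n1 fail=0; on 'c' 0 → fail=0;  out ∅∪∅=∅
  n8('ec'): parent n7 fail=0; on 'c' 0 → fail=0;  out {1}∪∅={1}
  n10('dd'): parent n9 fail=0; on 'd' 0 → fail=9;  out ∅∪∅=∅
  n15('eb'): parent n7 fail=0; on 'b' 0 → fail=0;  out ∅∪∅=∅
  n19('dc'): parent n9 fail=0; on 'c' 0 → fail=0;  out {6}∪∅={6}
  n3('acc'): parent n2 fail=0; on 'c' 0 → fail=0;  out ∅∪∅=∅
  n11('dda'): parent n10 fail=9; on 'a' 9→0 → fail=1;  out ∅∪{5}={5}
  n16('eba'): parent n15 fail=0; on 'a' 0 → fail=1;  out ∅∪{5}={5}
  n18('ddc'): parent n10 fail=9; on 'c' 9 → fail=19;  out {4}∪{6}={4,6}
  n4('accc'): parent n3 fail=0; on 'c' 0 → fail=0;  out ∅∪∅=∅
  n12('ddad'): parent n11 fail=1; on 'd' 1→0 → fail=9;  out ∅∪∅=∅
  n17('ebad'): parent n16 fail=1; on 'd' 1→0 → fail=9;  out {3}∪∅={3}
  n5('acccc'): parent n4 fail=0; on 'c' 0 → fail=0;  out ∅∪∅=∅
  n13('ddade'): parent n12 fail=9; on 'e' 9→0 → fail=7;  out ∅∪∅=∅
  n6('accccc'): parent n5 fail=0; on 'c' 0 → fail=0;  out {0}∪∅={0}
  n14('ddaded'): parent n13 fail=7; on 'd' 7→0 → fail=9;  out {2}∪∅={2}

Run:
i=0 'b': node 0→0
i=1 'a': node 0→1  emit P5@[1:1]
i=2 'a': node 1→1 (via fail)  emit P5@[2:2]
i=3 'd': node 1→9 (via fail)
i=4 'd': node 9→10
i=5 'c': node 10→18  emit P4@[3:5],P6@[4:5]
i=6 'a': node 18→1 (via fail)  emit P5@[6:6]
i=7 'c': node 1→2
i=8 'c': node 2→3
i=9 'c': node 3→4
i=10 'c': node 4→5
i=11 'c': node 5→6  emit P0@[6:11]
i=12 'd': node 6→9 (via fail)
i=13 'd': node 9→10
i=14 'a': node 10→11  emit P5@[14:14]
i=15 'c': node 11→2 (via fail)
i=16 'c': node 2→3
i=17 'c': node 3→4
i=18 'c': node 4→5
i=19 'c': node 5→6  emit P0@[14:19]
i=20 'b': node 6→0 (via fail)
i=21 'd': node 0→9
i=22 'd': node 9→10
i=23 'c': node 10→18  emit P4@[21:23],P6@[22:23]
i=24 'd': node 18→9 (via fail)
i=25 'a': node 9→1 (via fail)  emit P5@[25:25]
i=26 'a': node 1→1 (via fail)  emit P5@[26:26]
i=27 'e': node 1→7 (via fail)
i=28 'b': node 7→15
i=29 'b': node 15→0 (via fail)
i=30 'e': node 0→7
i=31 'd': node 7→9 (via fail)
i=32 'c': node 9→19  emit P6@[31:32]
i=33 'd': node 19→9 (via fail)
i=34 'd': node 9→10
i=35 'c': node 10→18  emit P4@[33:35],P6@[34:35]
i=36 'a': node 18→1 (via fail)  emit P5@[36:36]
i=37 'c': node 1→2
i=38 'c': node 2→3
i=39 'c': node 3→4
i=40 'c': node 4→5
i=41 'c': node 5→6  emit P0@[36:41]
i=42 'a': node 6→1 (via fail)  emit P5@[42:42]
i=43 'a': node 1→1 (via fail)  emit P5@[43:43]
i=44 'a': node 1→1 (via fail)  emit P5@[44:44]

Matches: [[1,5],[2,5],[5,4],[5,6],[6,5],[11,0],[14,5],[19,0],[23,4],[23,6],[25,5],[26,5],[32,6],[35,4],[35,6],[36,5],[41,0],[42,5],[43,5],[44,5]]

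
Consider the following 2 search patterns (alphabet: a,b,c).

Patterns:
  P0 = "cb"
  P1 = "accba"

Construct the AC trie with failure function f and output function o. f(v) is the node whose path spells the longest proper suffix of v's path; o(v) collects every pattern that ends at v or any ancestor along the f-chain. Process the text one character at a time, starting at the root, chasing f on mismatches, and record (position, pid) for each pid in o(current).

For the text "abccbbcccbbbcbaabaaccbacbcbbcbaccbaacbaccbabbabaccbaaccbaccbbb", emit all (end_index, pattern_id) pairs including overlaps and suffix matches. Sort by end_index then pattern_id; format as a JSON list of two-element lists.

Construct AC machine:
Trie nodes:
  n0 'ε': a→3 c→1
  n1 'c': b→2
  n2 'cb': ·  [P0 ends]
  n3 'a': c→4
  n4 'ac': c→5
  n5 'acc': b→6
  n6 'accb': a→7
  n7 'accba': ·  [P1 ends]

BFS fail/out derivation:
  n1('c'): parent n0 fail=0; on 'c' 0 → fail=0;  out ∅∪∅=∅
  n3('a'): parent n0 fail=0; on 'a' 0 → fail=0;  out ∅∪∅=∅
  n2('cb'): parent n1 fail=0; on 'b' 0 → fail=0;  out {0}∪∅={0}
  n4('ac'): parent n3 fail=0; on 'c' 0 → fail=1;  out ∅∪∅=∅
  n5('acc'): parent n4 fail=1; on 'c' 1→0 → fail=1;  out ∅∪∅=∅
  n6('accb'): parent n5 fail=1; on 'b' 1 → fail=2;  out ∅∪{0}={0}
  n7('accba'): parent n6 fail=2; on 'a' 2→0 → fail=3;  out {1}∪∅={1}

Scan:
[0] read 'a'  n0⇒n3
[1] read 'b'  n3⇒n0 (via fail)
[2] read 'c'  n0⇒n1
[3] read 'c'  n1⇒n1 (via fail)
[4] read 'b'  n1⇒n2  emit P0@[3:4]
[5] read 'b'  n2⇒n0 (via fail)
[6] read 'c'  n0⇒n1
[7] read 'c'  n1⇒n1 (via fail)
[8] read 'c'  n1⇒n1 (via fail)
[9] read 'b'  n1⇒n2  emit P0@[8:9]
[10] read 'b'  n2⇒n0 (via fail)
[11] read 'b'  n0⇒n0
[12] read 'c'  n0⇒n1
[13] read 'b'  n1⇒n2  emit P0@[12:13]
[14] read 'a'  n2⇒n3 (via fail)
[15] read 'a'  n3⇒n3 (via fail)
[16] read 'b'  n3⇒n0 (via fail)
[17] read 'a'  n0⇒n3
[18] read 'a'  n3⇒n3 (via fail)
[19] read 'c'  n3⇒n4
[20] read 'c'  n4⇒n5
[21] read 'b'  n5⇒n6  emit P0@[20:21]
[22] read 'a'  n6⇒n7  emit P1@[18:22]
[23] read 'c'  n7⇒n4 (via fail)
[24] read 'b'  n4⇒n2 (via fail)  emit P0@[23:24]
[25] read 'c'  n2⇒n1 (via fail)
[26] read 'b'  n1⇒n2  emit P0@[25:26]
[27] read 'b'  n2⇒n0 (via fail)
[28] read 'c'  n0⇒n1
[29] read 'b'  n1⇒n2  emit P0@[28:29]
[30] read 'a'  n2⇒n3 (via fail)
[31] read 'c'  n3⇒n4
[32] read 'c'  n4⇒n5
[33] read 'b'  n5⇒n6  emit P0@[32:33]
[34] read 'a'  n6⇒n7  emit P1@[30:34]
[35] read 'a'  n7⇒n3 (via fail)
[36] read 'c'  n3⇒n4
[37] read 'b'  n4⇒n2 (via fail)  emit P0@[36:37]
[38] read 'a'  n2⇒n3 (via fail)
[39] read 'c'  n3⇒n4
[40] read 'c'  n4⇒n5
[41] read 'b'  n5⇒n6  emit P0@[40:41]
[42] read 'a'  n6⇒n7  emit P1@[38:42]
[43] read 'b'  n7⇒n0 (via fail)
[44] read 'b'  n0⇒n0
[45] read 'a'  n0⇒n3
[46] read 'b'  n3⇒n0 (via fail)
[47] read 'a'  n0⇒n3
[48] read 'c'  n3⇒n4
[49] read 'c'  n4⇒n5
[50] read 'b'  n5⇒n6  emit P0@[49:50]
[51] read 'a'  n6⇒n7  emit P1@[47:51]
[52] read 'a'  n7⇒n3 (via fail)
[53] read 'c'  n3⇒n4
[54] read 'c'  n4⇒n5
[55] read 'b'  n5⇒n6  emit P0@[54:55]
[56] read 'a'  n6⇒n7  emit P1@[52:56]
[57] read 'c'  n7⇒n4 (via fail)
[58] read 'c'  n4⇒n5
[59] read 'b'  n5⇒n6  emit P0@[58:59]
[60] read 'b'  n6⇒n0 (via fail)
[61] read 'b'  n0⇒n0

Result: [[4,0],[9,0],[13,0],[21,0],[22,1],[24,0],[26,0],[29,0],[33,0],[34,1],[37,0],[41,0],[42,1],[50,0],[51,1],[55,0],[56,1],[59,0]]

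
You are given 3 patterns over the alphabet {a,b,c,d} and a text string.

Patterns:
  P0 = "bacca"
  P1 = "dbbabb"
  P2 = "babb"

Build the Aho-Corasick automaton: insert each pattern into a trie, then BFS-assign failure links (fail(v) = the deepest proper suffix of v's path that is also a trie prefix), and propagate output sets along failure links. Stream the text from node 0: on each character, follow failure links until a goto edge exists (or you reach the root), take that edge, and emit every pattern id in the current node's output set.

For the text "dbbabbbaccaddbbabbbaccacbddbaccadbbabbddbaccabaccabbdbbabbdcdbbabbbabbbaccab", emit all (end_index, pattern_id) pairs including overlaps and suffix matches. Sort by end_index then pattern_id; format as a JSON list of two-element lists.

Build automaton:
Trie nodes:
  0='ε' goto b→1 d→6
  1='b' goto a→2
  2='ba' goto b→12 c→3
  3='bac' goto c→4
  4='bacc' goto a→5
  5='bacca' goto ·  [P0 ends]
  6='d' goto b→7
  7='db' goto b→8
  8='dbb' goto a→9
  9='dbba' goto b→10
  10='dbbab' goto b→11
  11='dbbabb' goto ·  [P1 ends]
  12='bab' goto b→13
  13='babb' goto ·  [P2 ends]

BFS fail/out derivation:
  fail(1) 'b': from fail(0)=0 chase 'b': 0 ⇒ 0;  out=∅∪out(0)=∅
  fail(6) 'd': from fail(0)=0 chase 'd': 0 ⇒ 0;  out=∅∪out(0)=∅
  fail(2) 'ba': from fail(1)=0 chase 'a': 0 ⇒ 0;  out=∅∪out(0)=∅
  fail(7) 'db': from fail(6)=0 chase 'b': 0 ⇒ 1;  out=∅∪out(1)=∅
  fail(3) 'bac': from fail(2)=0 chase 'c': 0 ⇒ 0;  out=∅∪out(0)=∅
  fail(8) 'dbb': from fail(7)=1 chase 'b': 1→0 ⇒ 1;  out=∅∪out(1)=∅
  fail(12) 'bab': from fail(2)=0 chase 'b': 0 ⇒ 1;  out=∅∪out(1)=∅
  fail(4) 'bacc': from fail(3)=0 chase 'c': 0 ⇒ 0;  out=∅∪out(0)=∅
  fail(9) 'dbba': from fail(8)=1 chase 'a': 1 ⇒ 2;  out=∅∪out(2)=∅
  fail(13) 'babb': from fail(12)=1 chase 'b': 1→0 ⇒ 1;  out={2}∪out(1)={2}
  fail(5) 'bacca': from fail(4)=0 chase 'a': 0 ⇒ 0;  out={0}∪out(0)={0}
  fail(10) 'dbbab': from fail(9)=2 chase 'b': 2 ⇒ 12;  out=∅∪out(12)=∅
  fail(11) 'dbbabb': from fail(10)=12 chase 'b': 12 ⇒ 13;  out={1}∪out(13)={1,2}

Run:
pos 0 'd': at 6
pos 1 'b': at 7
pos 2 'b': at 8
pos 3 'a': at 9
pos 4 'b': at 10
pos 5 'b': at 11  ** P1@[0:5],P2@[2:5]
pos 6 'b': at 1 ·f
pos 7 'a': at 2
pos 8 'c': at 3
pos 9 'c': at 4
pos 10 'a': at 5  ** P0@[6:10]
pos 11 'd': at 6 ·f
pos 12 'd': at 6 ·f
pos 13 'b': at 7
pos 14 'b': at 8
pos 15 'a': at 9
pos 16 'b': at 10
pos 17 'b': at 11  ** P1@[12:17],P2@[14:17]
pos 18 'b': at 1 ·f
pos 19 'a': at 2
pos 20 'c': at 3
pos 21 'c': at 4
pos 22 'a': at 5  ** P0@[18:22]
pos 23 'c': at 0 ·f
pos 24 'b': at 1
pos 25 'd': at 6 ·f
pos 26 'd': at 6 ·f
pos 27 'b': at 7
pos 28 'a': at 2 ·f
pos 29 'c': at 3
pos 30 'c': at 4
pos 31 'a': at 5  ** P0@[27:31]
pos 32 'd': at 6 ·f
pos 33 'b': at 7
pos 34 'b': at 8
pos 35 'a': at 9
pos 36 'b': at 10
pos 37 'b': at 11  ** P1@[32:37],P2@[34:37]
pos 38 'd': at 6 ·f
pos 39 'd': at 6 ·f
pos 40 'b': at 7
pos 41 'a': at 2 ·f
pos 42 'c': at 3
pos 43 'c': at 4
pos 44 'a': at 5  ** P0@[40:44]
pos 45 'b': at 1 ·f
pos 46 'a': at 2
pos 47 'c': at 3
pos 48 'c': at 4
pos 49 'a': at 5  ** P0@[45:49]
pos 50 'b': at 1 ·f
pos 51 'b': at 1 ·f
pos 52 'd': at 6 ·f
pos 53 'b': at 7
pos 54 'b': at 8
pos 55 'a': at 9
pos 56 'b': at 10
pos 57 'b': at 11  ** P1@[52:57],P2@[54:57]
pos 58 'd': at 6 ·f
pos 59 'c': at 0 ·f
pos 60 'd': at 6
pos 61 'b': at 7
pos 62 'b': at 8
pos 63 'a': at 9
pos 64 'b': at 10
pos 65 'b': at 11  ** P1@[60:65],P2@[62:65]
pos 66 'b': at 1 ·f
pos 67 'a': at 2
pos 68 'b': at 12
pos 69 'b': at 13  ** P2@[66:69]
pos 70 'b': at 1 ·f
pos 71 'a': at 2
pos 72 'c': at 3
pos 73 'c': at 4
pos 74 'a': at 5  ** P0@[70:74]
pos 75 'b': at 1 ·f

Matches: [[5,1],[5,2],[10,0],[17,1],[17,2],[22,0],[31,0],[37,1],[37,2],[44,0],[49,0],[57,1],[57,2],[65,1],[65,2],[69,2],[74,0]]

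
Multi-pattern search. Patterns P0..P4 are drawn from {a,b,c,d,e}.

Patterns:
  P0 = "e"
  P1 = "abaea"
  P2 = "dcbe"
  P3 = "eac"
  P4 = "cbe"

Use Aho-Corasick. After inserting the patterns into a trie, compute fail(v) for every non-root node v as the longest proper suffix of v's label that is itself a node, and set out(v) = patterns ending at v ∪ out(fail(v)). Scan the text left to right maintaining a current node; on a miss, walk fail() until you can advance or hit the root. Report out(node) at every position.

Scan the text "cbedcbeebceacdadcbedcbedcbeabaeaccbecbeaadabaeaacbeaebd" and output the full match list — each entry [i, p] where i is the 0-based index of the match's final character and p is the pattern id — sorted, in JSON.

Build automaton:
Trie nodes:
  0='ε' goto a→2 c→13 d→7 e→1
  1='e' goto a→11  [P0 ends]
  2='a' goto b→3
  3='ab' goto a→4
  4='aba' goto e→5
  5='abae' goto a→6
  6='abaea' goto ·  [P1 ends]
  7='d' goto c→8
  8='dc' goto b→9
  9='dcb' goto e→10
  10='dcbe' goto ·  [P2 ends]
  11='ea' goto c→12
  12='eac' goto ·  [P3 ends]
  13='c' goto b→14
  14='cb' goto e→15
  15='cbe' goto ·  [P4 ends]

BFS fail/out derivation:
  n1('e'): parent n0 fail=0; on 'e' 0 → fail=0;  out {0}∪∅={0}
  n2('a'): parent n0 fail=0; on 'a' 0 → fail=0;  out ∅∪∅=∅
  n7('d'): parent n0 fail=0; on 'd' 0 → fail=0;  out ∅∪∅=∅
  n13('c'): parent n0 fail=0; on 'c' 0 → fail=0;  out ∅∪∅=∅
  n3('ab'): parent n2 fail=0; on 'b' 0 → fail=0;  out ∅∪∅=∅
  n8('dc'): parent n7 fail=0; on 'c' 0 → fail=13;  out ∅∪∅=∅
  n11('ea'): parent n1 fail=0; on 'a' 0 → fail=2;  out ∅∪∅=∅
  n14('cb'): parent n13 fail=0; on 'b' 0 → fail=0;  out ∅∪∅=∅
  n4('aba'): parent n3 fail=0; on 'a' 0 → fail=2;  out ∅∪∅=∅
  n9('dcb'): parent n8 fail=13; on 'b' 13 → fail=14;  out ∅∪∅=∅
  n12('eac'): parent n11 fail=2; on 'c' 2→0 → fail=13;  out {3}∪∅={3}
  n15('cbe'): parent n14 fail=0; on 'e' 0 → fail=1;  out {4}∪{0}={0,4}
  n5('abae'): parent n4 fail=2; on 'e' 2→0 → fail=1;  out ∅∪{0}={0}
  n10('dcbe'): parent n9 fail=14; on 'e' 14 → fail=15;  out {2}∪{0,4}={0,2,4}
  n6('abaea'): parent n5 fail=1; on 'a' 1 → fail=11;  out {1}∪∅={1}

Scan:
[0] read 'c'  n0⇒n13
[1] read 'b'  n13⇒n14
[2] read 'e'  n14⇒n15  ** P0@[2:2],P4@[0:2]
[3] read 'd'  n15⇒n7 (via fail)
[4] read 'c'  n7⇒n8
[5] read 'b'  n8⇒n9
[6] read 'e'  n9⇒n10  ** P0@[6:6],P2@[3:6],P4@[4:6]
[7] read 'e'  n10⇒n1 (via fail)  ** P0@[7:7]
[8] read 'b'  n1⇒n0 (via fail)
[9] read 'c'  n0⇒n13
[10] read 'e'  n13⇒n1 (via fail)  ** P0@[10:10]
[11] read 'a'  n1⇒n11
[12] read 'c'  n11⇒n12  ** P3@[10:12]
[13] read 'd'  n12⇒n7 (via fail)
[14] read 'a'  n7⇒n2 (via fail)
[15] read 'd'  n2⇒n7 (via fail)
[16] read 'c'  n7⇒n8
[17] read 'b'  n8⇒n9
[18] read 'e'  n9⇒n10  ** P0@[18:18],P2@[15:18],P4@[16:18]
[19] read 'd'  n10⇒n7 (via fail)
[20] read 'c'  n7⇒n8
[21] read 'b'  n8⇒n9
[22] read 'e'  n9⇒n10  ** P0@[22:22],P2@[19:22],P4@[20:22]
[23] read 'd'  n10⇒n7 (via fail)
[24] read 'c'  n7⇒n8
[25] read 'b'  n8⇒n9
[26] read 'e'  n9⇒n10  ** P0@[26:26],P2@[23:26],P4@[24:26]
[27] read 'a'  n10⇒n11 (via fail)
[28] read 'b'  n11⇒n3 (via fail)
[29] read 'a'  n3⇒n4
[30] read 'e'  n4⇒n5  ** P0@[30:30]
[31] read 'a'  n5⇒n6  ** P1@[27:31]
[32] read 'c'  n6⇒n12 (via fail)  ** P3@[30:32]
[33] read 'c'  n12⇒n13 (via fail)
[34] read 'b'  n13⇒n14
[35] read 'e'  n14⇒n15  ** P0@[35:35],P4@[33:35]
[36] read 'c'  n15⇒n13 (via fail)
[37] read 'b'  n13⇒n14
[38] read 'e'  n14⇒n15  ** P0@[38:38],P4@[36:38]
[39] read 'a'  n15⇒n11 (via fail)
[40] read 'a'  n11⇒n2 (via fail)
[41] read 'd'  n2⇒n7 (via fail)
[42] read 'a'  n7⇒n2 (via fail)
[43] read 'b'  n2⇒n3
[44] read 'a'  n3⇒n4
[45] read 'e'  n4⇒n5  ** P0@[45:45]
[46] read 'a'  n5⇒n6  ** P1@[42:46]
[47] read 'a'  n6⇒n2 (via fail)
[48] read 'c'  n2⇒n13 (via fail)
[49] read 'b'  n13⇒n14
[50] read 'e'  n14⇒n15  ** P0@[50:50],P4@[48:50]
[51] read 'a'  n15⇒n11 (via fail)
[52] read 'e'  n11⇒n1 (via fail)  ** P0@[52:52]
[53] read 'b'  n1⇒n0 (via fail)
[54] read 'd'  n0⇒n7

Result: [[2,0],[2,4],[6,0],[6,2],[6,4],[7,0],[10,0],[12,3],[18,0],[18,2],[18,4],[22,0],[22,2],[22,4],[26,0],[26,2],[26,4],[30,0],[31,1],[32,3],[35,0],[35,4],[38,0],[38,4],[45,0],[46,1],[50,0],[50,4],[52,0]]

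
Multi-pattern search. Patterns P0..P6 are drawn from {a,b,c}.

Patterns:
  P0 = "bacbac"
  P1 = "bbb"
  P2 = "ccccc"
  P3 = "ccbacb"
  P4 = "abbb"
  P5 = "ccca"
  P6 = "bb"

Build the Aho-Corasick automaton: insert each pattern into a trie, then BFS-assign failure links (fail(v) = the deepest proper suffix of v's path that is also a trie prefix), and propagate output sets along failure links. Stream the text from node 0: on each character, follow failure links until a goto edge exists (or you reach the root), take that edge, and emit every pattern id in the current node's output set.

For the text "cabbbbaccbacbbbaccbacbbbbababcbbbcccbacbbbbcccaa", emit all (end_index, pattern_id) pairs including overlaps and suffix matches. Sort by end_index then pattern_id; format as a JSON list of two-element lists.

Construct AC machine:
Trie nodes:
  0='ε' goto a→18 b→1 c→9
  1='b' goto a→2 b→7
  2='ba' goto c→3
  3='bac' goto b→4
  4='bacb' goto a→5
  5='bacba' goto c→6
  6='bacbac' goto ·  ←P0
  7='bb' goto b→8  ←P6
  8='bbb' goto ·  ←P1
  9='c' goto c→10
  10='cc' goto b→14 c→11
  11='ccc' goto a→22 c→12
  12='cccc' goto c→13
  13='ccccc' goto ·  ←P2
  14='ccb' goto a→15
  15='ccba' goto c→16
  16='ccbac' goto b→17
  17='ccbacb' goto ·  ←P3
  18='a' goto b→19
  19='ab' goto b→20
  20='abb' goto b→21
  21='abbb' goto ·  ←P4
  22='ccca' goto ·  ←P5

BFS fail/out derivation:
  n1('b'): parent n0 fail=0; on 'b' 0 → fail=0;  out ∅∪∅=∅
  n9('c'): parent n0 fail=0; on 'c' 0 → fail=0;  out ∅∪∅=∅
  n18('a'): parent n0 fail=0; on 'a' 0 → fail=0;  out ∅∪∅=∅
  n2('ba'): parent n1 fail=0; on 'a' 0 → fail=18;  out ∅∪∅=∅
  n7('bb'): parent n1 fail=0; on 'b' 0 → fail=1;  out {6}∪∅={6}
  n10('cc'): parent n9 fail=0; on 'c' 0 → fail=9;  out ∅∪∅=∅
  n19('ab'): parent n18 fail=0; on 'b' 0 → fail=1;  out ∅∪∅=∅
  n3('bac'): parent n2 fail=18; on 'c' 18→0 → fail=9;  out ∅∪∅=∅
  n8('bbb'): parent n7 fail=1; on 'b' 1 → fail=7;  out {1}∪{6}={1,6}
  n11('ccc'): parent n10 fail=9; on 'c' 9 → fail=10;  out ∅∪∅=∅
  n14('ccb'): parent n10 fail=9; on 'b' 9→0 → fail=1;  out ∅∪∅=∅
  n20('abb'): parent n19 fail=1; on 'b' 1 → fail=7;  out ∅∪{6}={6}
  n4('bacb'): parent n3 fail=9; on 'b' 9→0 → fail=1;  out ∅∪∅=∅
  n12('cccc'): parent n11 fail=10; on 'c' 10 → fail=11;  out ∅∪∅=∅
  n15('ccba'): parent n14 fail=1; on 'a' 1 → fail=2;  out ∅∪∅=∅
  n21('abbb'): parent n20 fail=7; on 'b' 7 → fail=8;  out {4}∪{1,6}={1,4,6}
  n22('ccca'): parent n11 fail=10; on 'a' 10→9→0 → fail=18;  out {5}∪∅={5}
  n5('bacba'): parent n4 fail=1; on 'a' 1 → fail=2;  out ∅∪∅=∅
  n13('ccccc'): parent n12 fail=11; on 'c' 11 → fail=12;  out {2}∪∅={2}
  n16('ccbac'): parent n15 fail=2; on 'c' 2 → fail=3;  out ∅∪∅=∅
  n6('bacbac'): parent n5 fail=2; on 'c' 2 → fail=3;  out {0}∪∅={0}
  n17('ccbacb'): parent n16 fail=3; on 'b' 3 → fail=4;  out {3}∪∅={3}

Text stream:
pos 0 'c': at 9
pos 1 'a': at 18 (via fail)
pos 2 'b': at 19
pos 3 'b': at 20  emit P6@[2:3]
pos 4 'b': at 21  emit P1@[2:4],P4@[1:4],P6@[3:4]
pos 5 'b': at 8 (via fail)  emit P1@[3:5],P6@[4:5]
pos 6 'a': at 2 (via fail)
pos 7 'c': at 3
pos 8 'c': at 10 (via fail)
pos 9 'b': at 14
pos 10 'a': at 15
pos 11 'c': at 16
pos 12 'b': at 17  emit P3@[7:12]
pos 13 'b': at 7 (via fail)  emit P6@[12:13]
pos 14 'b': at 8  emit P1@[12:14],P6@[13:14]
pos 15 'a': at 2 (via fail)
pos 16 'c': at 3
pos 17 'c': at 10 (via fail)
pos 18 'b': at 14
pos 19 'a': at 15
pos 20 'c': at 16
pos 21 'b': at 17  emit P3@[16:21]
pos 22 'b': at 7 (via fail)  emit P6@[21:22]
pos 23 'b': at 8  emit P1@[21:23],P6@[22:23]
pos 24 'b': at 8 (via fail)  emit P1@[22:24],P6@[23:24]
pos 25 'a': at 2 (via fail)
pos 26 'b': at 19 (via fail)
pos 27 'a': at 2 (via fail)
pos 28 'b': at 19 (via fail)
pos 29 'c': at 9 (via fail)
pos 30 'b': at 1 (via fail)
pos 31 'b': at 7  emit P6@[30:31]
pos 32 'b': at 8  emit P1@[30:32],P6@[31:32]
pos 33 'c': at 9 (via fail)
pos 34 'c': at 10
pos 35 'c': at 11
pos 36 'b': at 14 (via fail)
pos 37 'a': at 15
pos 38 'c': at 16
pos 39 'b': at 17  emit P3@[34:39]
pos 40 'b': at 7 (via fail)  emit P6@[39:40]
pos 41 'b': at 8  emit P1@[39:41],P6@[40:41]
pos 42 'b': at 8 (via fail)  emit P1@[40:42],P6@[41:42]
pos 43 'c': at 9 (via fail)
pos 44 'c': at 10
pos 45 'c': at 11
pos 46 'a': at 22  emit P5@[43:46]
pos 47 'a': at 18 (via fail)

All matches (sorted): [[3,6],[4,1],[4,4],[4,6],[5,1],[5,6],[12,3],[13,6],[14,1],[14,6],[21,3],[22,6],[23,1],[23,6],[24,1],[24,6],[31,6],[32,1],[32,6],[39,3],[40,6],[41,1],[41,6],[42,1],[42,6],[46,5]]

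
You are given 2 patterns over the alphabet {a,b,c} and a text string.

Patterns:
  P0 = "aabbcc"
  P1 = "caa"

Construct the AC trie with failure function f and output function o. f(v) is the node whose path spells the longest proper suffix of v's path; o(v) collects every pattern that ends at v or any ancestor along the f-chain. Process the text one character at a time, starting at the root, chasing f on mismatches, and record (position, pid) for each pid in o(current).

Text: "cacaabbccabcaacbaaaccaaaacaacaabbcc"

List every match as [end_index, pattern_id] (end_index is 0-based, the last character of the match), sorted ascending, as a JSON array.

Construct AC machine:
Trie nodes:
  n0 'ε': a→1 c→7
  n1 'a': a→2
  n2 'aa': b→3
  n3 'aab': b→4
  n4 'aabb': c→5
  n5 'aabbc': c→6
  n6 'aabbcc': ·  ←P0
  n7 'c': a→8
  n8 'ca': a→9
  n9 'caa': ·  ←P1

Failure links (BFS by depth):
  fail(1) 'a': from fail(0)=0 chase 'a': 0 ⇒ 0;  out=∅∪out(0)=∅
  fail(7) 'c': from fail(0)=0 chase 'c': 0 ⇒ 0;  out=∅∪out(0)=∅
  fail(2) 'aa': from fail(1)=0 chase 'a': 0 ⇒ 1;  out=∅∪out(1)=∅
  fail(8) 'ca': from fail(7)=0 chase 'a': 0 ⇒ 1;  out=∅∪out(1)=∅
  fail(3) 'aab': from fail(2)=1 chase 'b': 1→0 ⇒ 0;  out=∅∪out(0)=∅
  fail(9) 'caa': from fail(8)=1 chase 'a': 1 ⇒ 2;  out={1}∪out(2)={1}
  fail(4) 'aabb': from fail(3)=0 chase 'b': 0 ⇒ 0;  out=∅∪out(0)=∅
  fail(5) 'aabbc': from fail(4)=0 chase 'c': 0 ⇒ 7;  out=∅∪out(7)=∅
  fail(6) 'aabbcc': from fail(5)=7 chase 'c': 7→0 ⇒ 7;  out={0}∪out(7)={0}

Run:
i=0 'c': node 0→7
i=1 'a': node 7→8
i=2 'c': node 8→7 (fail-walked)
i=3 'a': node 7→8
i=4 'a': node 8→9  ** P1@[2:4]
i=5 'b': node 9→3 (fail-walked)
i=6 'b': node 3→4
i=7 'c': node 4→5
i=8 'c': node 5→6  ** P0@[3:8]
i=9 'a': node 6→8 (fail-walked)
i=10 'b': node 8→0 (fail-walked)
i=11 'c': node 0→7
i=12 'a': node 7→8
i=13 'a': node 8→9  ** P1@[11:13]
i=14 'c': node 9→7 (fail-walked)
i=15 'b': node 7→0 (fail-walked)
i=16 'a': node 0→1
i=17 'a': node 1→2
i=18 'a': node 2→2 (fail-walked)
i=19 'c': node 2→7 (fail-walked)
i=20 'c': node 7→7 (fail-walked)
i=21 'a': node 7→8
i=22 'a': node 8→9  ** P1@[20:22]
i=23 'a': node 9→2 (fail-walked)
i=24 'a': node 2→2 (fail-walked)
i=25 'c': node 2→7 (fail-walked)
i=26 'a': node 7→8
i=27 'a': node 8→9  ** P1@[25:27]
i=28 'c': node 9→7 (fail-walked)
i=29 'a': node 7→8
i=30 'a': node 8→9  ** P1@[28:30]
i=31 'b': node 9→3 (fail-walked)
i=32 'b': node 3→4
i=33 'c': node 4→5
i=34 'c': node 5→6  ** P0@[29:34]

Matches: [[4,1],[8,0],[13,1],[22,1],[27,1],[30,1],[34,0]]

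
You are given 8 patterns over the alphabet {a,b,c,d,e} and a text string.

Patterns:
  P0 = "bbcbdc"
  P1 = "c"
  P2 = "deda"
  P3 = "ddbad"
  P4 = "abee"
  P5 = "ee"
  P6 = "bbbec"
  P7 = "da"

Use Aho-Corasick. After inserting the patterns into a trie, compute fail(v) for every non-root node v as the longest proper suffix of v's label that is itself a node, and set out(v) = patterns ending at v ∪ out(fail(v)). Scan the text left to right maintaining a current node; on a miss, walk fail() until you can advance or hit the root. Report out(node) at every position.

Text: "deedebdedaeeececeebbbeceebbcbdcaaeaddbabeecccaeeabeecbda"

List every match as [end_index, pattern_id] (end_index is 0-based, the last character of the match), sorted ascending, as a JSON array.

Construct AC machine:
Trie (insert patterns):
  n0 'ε': a→16 b→1 c→7 d→8 e→20
  n1 'b': b→2
  n2 'bb': b→22 c→3
  n3 'bbc': b→4
  n4 'bbcb': d→5
  n5 'bbcbd': c→6
  n6 'bbcbdc': ·  ←P0
  n7 'c': ·  ←P1
  n8 'd': a→25 d→12 e→9
  n9 'de': d→10
  n10 'ded': a→11
  n11 'deda': ·  ←P2
  n12 'dd': b→13
  n13 'ddb': a→14
  n14 'ddba': d→15
  n15 'ddbad': ·  ←P3
  n16 'a': b→17
  n17 'ab': e→18
  n18 'abe': e→19
  n19 'abee': ·  ←P4
  n20 'e': e→21
  n21 'ee': ·  ←P5
  n22 'bbb': e→23
  n23 'bbbe': c→24
  n24 'bbbec': ·  ←P6
  n25 'da': ·  ←P7

Failure links (BFS by depth):
  fail(1) 'b': from fail(0)=0 chase 'b': 0 ⇒ 0;  out=∅∪out(0)=∅
  fail(7) 'c': from fail(0)=0 chase 'c': 0 ⇒ 0;  out={1}∪out(0)={1}
  fail(8) 'd': from fail(0)=0 chase 'd': 0 ⇒ 0;  out=∅∪out(0)=∅
  fail(16) 'a': from fail(0)=0 chase 'a': 0 ⇒ 0;  out=∅∪out(0)=∅
  fail(20) 'e': from fail(0)=0 chase 'e': 0 ⇒ 0;  out=∅∪out(0)=∅
  fail(2) 'bb': from fail(1)=0 chase 'b': 0 ⇒ 1;  out=∅∪out(1)=∅
  fail(9) 'de': from fail(8)=0 chase 'e': 0 ⇒ 20;  out=∅∪out(20)=∅
  fail(12) 'dd': from fail(8)=0 chase 'd': 0 ⇒ 8;  out=∅∪out(8)=∅
  fail(17) 'ab': from fail(16)=0 chase 'b': 0 ⇒ 1;  out=∅∪out(1)=∅
  fail(21) 'ee': from fail(20)=0 chase 'e': 0 ⇒ 20;  out={5}∪out(20)={5}
  fail(25) 'da': from fail(8)=0 chase 'a': 0 ⇒ 16;  out={7}∪out(16)={7}
  fail(3) 'bbc': from fail(2)=1 chase 'c': 1→0 ⇒ 7;  out=∅∪out(7)={1}
  fail(10) 'ded': from fail(9)=20 chase 'd': 20→0 ⇒ 8;  out=∅∪out(8)=∅
  fail(13) 'ddb': from fail(12)=8 chase 'b': 8→0 ⇒ 1;  out=∅∪out(1)=∅
  fail(18) 'abe': from fail(17)=1 chase 'e': 1→0 ⇒ 20;  out=∅∪out(20)=∅
  fail(22) 'bbb': from fail(2)=1 chase 'b': 1 ⇒ 2;  out=∅∪out(2)=∅
  fail(4) 'bbcb': from fail(3)=7 chase 'b': 7→0 ⇒ 1;  out=∅∪out(1)=∅
  fail(11) 'deda': from fail(10)=8 chase 'a': 8 ⇒ 25;  out={2}∪out(25)={2,7}
  fail(14) 'ddba': from fail(13)=1 chase 'a': 1→0 ⇒ 16;  out=∅∪out(16)=∅
  fail(19) 'abee': from fail(18)=20 chase 'e': 20 ⇒ 21;  out={4}∪out(21)={4,5}
  fail(23) 'bbbe': from fail(22)=2 chase 'e': 2→1→0 ⇒ 20;  out=∅∪out(20)=∅
  fail(5) 'bbcbd': from fail(4)=1 chase 'd': 1→0 ⇒ 8;  out=∅∪out(8)=∅
  fail(15) 'ddbad': from fail(14)=16 chase 'd': 16→0 ⇒ 8;  out={3}∪out(8)={3}
  fail(24) 'bbbec': from fail(23)=20 chase 'c': 20→0 ⇒ 7;  out={6}∪out(7)={1,6}
  fail(6) 'bbcbdc': from fail(5)=8 chase 'c': 8→0 ⇒ 7;  out={0}∪out(7)={0,1}

Text stream:
[0] read 'd'  n0⇒n8
[1] read 'e'  n8⇒n9
[2] read 'e'  n9⇒n21 ·f  → match P5@[1:2]
[3] read 'd'  n21⇒n8 ·f
[4] read 'e'  n8⇒n9
[5] read 'b'  n9⇒n1 ·f
[6] read 'd'  n1⇒n8 ·f
[7] read 'e'  n8⇒n9
[8] read 'd'  n9⇒n10
[9] read 'a'  n10⇒n11  → match P2@[6:9],P7@[8:9]
[10] read 'e'  n11⇒n20 ·f
[11] read 'e'  n20⇒n21  → match P5@[10:11]
[12] read 'e'  n21⇒n21 ·f  → match P5@[11:12]
[13] read 'c'  n21⇒n7 ·f  → match P1@[13:13]
[14] read 'e'  n7⇒n20 ·f
[15] read 'c'  n20⇒n7 ·f  → match P1@[15:15]
[16] read 'e'  n7⇒n20 ·f
[17] read 'e'  n20⇒n21  → match P5@[16:17]
[18] read 'b'  n21⇒n1 ·f
[19] read 'b'  n1⇒n2
[20] read 'b'  n2⇒n22
[21] read 'e'  n22⇒n23
[22] read 'c'  n23⇒n24  → match P1@[22:22],P6@[18:22]
[23] read 'e'  n24⇒n20 ·f
[24] read 'e'  n20⇒n21  → match P5@[23:24]
[25] read 'b'  n21⇒n1 ·f
[26] read 'b'  n1⇒n2
[27] read 'c'  n2⇒n3  → match P1@[27:27]
[28] read 'b'  n3⇒n4
[29] read 'd'  n4⇒n5
[30] read 'c'  n5⇒n6  → match P0@[25:30],P1@[30:30]
[31] read 'a'  n6⇒n16 ·f
[32] read 'a'  n16⇒n16 ·f
[33] read 'e'  n16⇒n20 ·f
[34] read 'a'  n20⇒n16 ·f
[35] read 'd'  n16⇒n8 ·f
[36] read 'd'  n8⇒n12
[37] read 'b'  n12⇒n13
[38] read 'a'  n13⇒n14
[39] read 'b'  n14⇒n17 ·f
[40] read 'e'  n17⇒n18
[41] read 'e'  n18⇒n19  → match P4@[38:41],P5@[40:41]
[42] read 'c'  n19⇒n7 ·f  → match P1@[42:42]
[43] read 'c'  n7⇒n7 ·f  → match P1@[43:43]
[44] read 'c'  n7⇒n7 ·f  → match P1@[44:44]
[45] read 'a'  n7⇒n16 ·f
[46] read 'e'  n16⇒n20 ·f
[47] read 'e'  n20⇒n21  → match P5@[46:47]
[48] read 'a'  n21⇒n16 ·f
[49] read 'b'  n16⇒n17
[50] read 'e'  n17⇒n18
[51] read 'e'  n18⇒n19  → match P4@[48:51],P5@[50:51]
[52] read 'c'  n19⇒n7 ·f  → match P1@[52:52]
[53] read 'b'  n7⇒n1 ·f
[54] read 'd'  n1⇒n8 ·f
[55] read 'a'  n8⇒n25  → match P7@[54:55]

All matches (sorted): [[2,5],[9,2],[9,7],[11,5],[12,5],[13,1],[15,1],[17,5],[22,1],[22,6],[24,5],[27,1],[30,0],[30,1],[41,4],[41,5],[42,1],[43,1],[44,1],[47,5],[51,4],[51,5],[52,1],[55,7]]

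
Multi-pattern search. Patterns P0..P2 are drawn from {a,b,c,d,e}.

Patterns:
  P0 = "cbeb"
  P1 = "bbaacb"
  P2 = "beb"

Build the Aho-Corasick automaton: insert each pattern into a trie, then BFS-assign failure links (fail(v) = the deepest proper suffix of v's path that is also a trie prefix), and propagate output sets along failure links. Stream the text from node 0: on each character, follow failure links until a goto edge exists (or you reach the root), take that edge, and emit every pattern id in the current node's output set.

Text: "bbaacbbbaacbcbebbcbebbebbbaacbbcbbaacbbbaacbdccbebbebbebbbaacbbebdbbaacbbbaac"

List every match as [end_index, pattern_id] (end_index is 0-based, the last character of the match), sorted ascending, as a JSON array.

Build:
Trie nodes:
  n0 'ε': b→5 c→1
  n1 'c': b→2
  n2 'cb': e→3
  n3 'cbe': b→4
  n4 'cbeb': ·  [P0 ends]
  n5 'b': b→6 e→11
  n6 'bb': a→7
  n7 'bba': a→8
  n8 'bbaa': c→9
  n9 'bbaac': b→10
  n10 'bbaacb': ·  [P1 ends]
  n11 'be': b→12
  n12 'beb': ·  [P2 ends]

Failure links (BFS by depth):
  fail(1) 'c': from fail(0)=0 chase 'c': 0 ⇒ 0;  out=∅∪out(0)=∅
  fail(5) 'b': from fail(0)=0 chase 'b': 0 ⇒ 0;  out=∅∪out(0)=∅
  fail(2) 'cb': from fail(1)=0 chase 'b': 0 ⇒ 5;  out=∅∪out(5)=∅
  fail(6) 'bb': from fail(5)=0 chase 'b': 0 ⇒ 5;  out=∅∪out(5)=∅
  fail(11) 'be': from fail(5)=0 chase 'e': 0 ⇒ 0;  out=∅∪out(0)=∅
  fail(3) 'cbe': from fail(2)=5 chase 'e': 5 ⇒ 11;  out=∅∪out(11)=∅
  fail(7) 'bba': from fail(6)=5 chase 'a': 5→0 ⇒ 0;  out=∅∪out(0)=∅
  fail(12) 'beb': from fail(11)=0 chase 'b': 0 ⇒ 5;  out={2}∪out(5)={2}
  fail(4) 'cbeb': from fail(3)=11 chase 'b': 11 ⇒ 12;  out={0}∪out(12)={0,2}
  fail(8) 'bbaa': from fail(7)=0 chase 'a': 0 ⇒ 0;  out=∅∪out(0)=∅
  fail(9) 'bbaac': from fail(8)=0 chase 'c': 0 ⇒ 1;  out=∅∪out(1)=∅
  fail(10) 'bbaacb': from fail(9)=1 chase 'b': 1 ⇒ 2;  out={1}∪out(2)={1}

Scan:
pos 0 'b': at 5
pos 1 'b': at 6
pos 2 'a': at 7
pos 3 'a': at 8
pos 4 'c': at 9
pos 5 'b': at 10  ** P1@[0:5]
pos 6 'b': at 6 ·f
pos 7 'b': at 6 ·f
pos 8 'a': at 7
pos 9 'a': at 8
pos 10 'c': at 9
pos 11 'b': at 10  ** P1@[6:11]
pos 12 'c': at 1 ·f
pos 13 'b': at 2
pos 14 'e': at 3
pos 15 'b': at 4  ** P0@[12:15],P2@[13:15]
pos 16 'b': at 6 ·f
pos 17 'c': at 1 ·f
pos 18 'b': at 2
pos 19 'e': at 3
pos 20 'b': at 4  ** P0@[17:20],P2@[18:20]
pos 21 'b': at 6 ·f
pos 22 'e': at 11 ·f
pos 23 'b': at 12  ** P2@[21:23]
pos 24 'b': at 6 ·f
pos 25 'b': at 6 ·f
pos 26 'a': at 7
pos 27 'a': at 8
pos 28 'c': at 9
pos 29 'b': at 10  ** P1@[24:29]
pos 30 'b': at 6 ·f
pos 31 'c': at 1 ·f
pos 32 'b': at 2
pos 33 'b': at 6 ·f
pos 34 'a': at 7
pos 35 'a': at 8
pos 36 'c': at 9
pos 37 'b': at 10  ** P1@[32:37]
pos 38 'b': at 6 ·f
pos 39 'b': at 6 ·f
pos 40 'a': at 7
pos 41 'a': at 8
pos 42 'c': at 9
pos 43 'b': at 10  ** P1@[38:43]
pos 44 'd': at 0 ·f
pos 45 'c': at 1
pos 46 'c': at 1 ·f
pos 47 'b': at 2
pos 48 'e': at 3
pos 49 'b': at 4  ** P0@[46:49],P2@[47:49]
pos 50 'b': at 6 ·f
pos 51 'e': at 11 ·f
pos 52 'b': at 12  ** P2@[50:52]
pos 53 'b': at 6 ·f
pos 54 'e': at 11 ·f
pos 55 'b': at 12  ** P2@[53:55]
pos 56 'b': at 6 ·f
pos 57 'b': at 6 ·f
pos 58 'a': at 7
pos 59 'a': at 8
pos 60 'c': at 9
pos 61 'b': at 10  ** P1@[56:61]
pos 62 'b': at 6 ·f
pos 63 'e': at 11 ·f
pos 64 'b': at 12  ** P2@[62:64]
pos 65 'd': at 0 ·f
pos 66 'b': at 5
pos 67 'b': at 6
pos 68 'a': at 7
pos 69 'a': at 8
pos 70 'c': at 9
pos 71 'b': at 10  ** P1@[66:71]
pos 72 'b': at 6 ·f
pos 73 'b': at 6 ·f
pos 74 'a': at 7
pos 75 'a': at 8
pos 76 'c': at 9

Matches: [[5,1],[11,1],[15,0],[15,2],[20,0],[20,2],[23,2],[29,1],[37,1],[43,1],[49,0],[49,2],[52,2],[55,2],[61,1],[64,2],[71,1]]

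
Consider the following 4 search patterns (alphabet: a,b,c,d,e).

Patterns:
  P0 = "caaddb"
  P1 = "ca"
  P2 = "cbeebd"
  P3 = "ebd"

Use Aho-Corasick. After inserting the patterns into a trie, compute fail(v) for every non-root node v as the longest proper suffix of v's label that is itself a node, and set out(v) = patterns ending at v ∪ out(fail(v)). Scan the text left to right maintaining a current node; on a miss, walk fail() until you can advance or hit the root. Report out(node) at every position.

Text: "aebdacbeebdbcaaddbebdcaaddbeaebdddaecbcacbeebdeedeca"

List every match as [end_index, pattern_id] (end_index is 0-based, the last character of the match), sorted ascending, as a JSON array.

Build automaton:
Trie (insert patterns):
  0='ε' goto c→1 e→12
  1='c' goto a→2 b→7
  2='ca' goto a→3  [P1 ends]
  3='caa' goto d→4
  4='caad' goto d→5
  5='caadd' goto b→6
  6='caaddb' goto ·  [P0 ends]
  7='cb' goto e→8
  8='cbe' goto e→9
  9='cbee' goto b→10
  10='cbeeb' goto d→11
  11='cbeebd' goto ·  [P2 ends]
  12='e' goto b→13
  13='eb' goto d→14
  14='ebd' goto ·  [P3 ends]

BFS fail/out derivation:
  fail(1) 'c': from fail(0)=0 chase 'c': 0 ⇒ 0;  out=∅∪out(0)=∅
  fail(12) 'e': from fail(0)=0 chase 'e': 0 ⇒ 0;  out=∅∪out(0)=∅
  fail(2) 'ca': from fail(1)=0 chase 'a': 0 ⇒ 0;  out={1}∪out(0)={1}
  fail(7) 'cb': from fail(1)=0 chase 'b': 0 ⇒ 0;  out=∅∪out(0)=∅
  fail(13) 'eb': from fail(12)=0 chase 'b': 0 ⇒ 0;  out=∅∪out(0)=∅
  fail(3) 'caa': from fail(2)=0 chase 'a': 0 ⇒ 0;  out=∅∪out(0)=∅
  fail(8) 'cbe': from fail(7)=0 chase 'e': 0 ⇒ 12;  out=∅∪out(12)=∅
  fail(14) 'ebd': from fail(13)=0 chase 'd': 0 ⇒ 0;  out={3}∪out(0)={3}
  fail(4) 'caad': from fail(3)=0 chase 'd': 0 ⇒ 0;  out=∅∪out(0)=∅
  fail(9) 'cbee': from fail(8)=12 chase 'e': 12→0 ⇒ 12;  out=∅∪out(12)=∅
  fail(5) 'caadd': from fail(4)=0 chase 'd': 0 ⇒ 0;  out=∅∪out(0)=∅
  fail(10) 'cbeeb': from fail(9)=12 chase 'b': 12 ⇒ 13;  out=∅∪out(13)=∅
  fail(6) 'caaddb': from fail(5)=0 chase 'b': 0 ⇒ 0;  out={0}∪out(0)={0}
  fail(11) 'cbeebd': from fail(10)=13 chase 'd': 13 ⇒ 14;  out={2}∪out(14)={2,3}

Run:
pos 0 'a': at 0
pos 1 'e': at 12
pos 2 'b': at 13
pos 3 'd': at 14  ** P3@[1:3]
pos 4 'a': at 0 (via fail)
pos 5 'c': at 1
pos 6 'b': at 7
pos 7 'e': at 8
pos 8 'e': at 9
pos 9 'b': at 10
pos 10 'd': at 11  ** P2@[5:10],P3@[8:10]
pos 11 'b': at 0 (via fail)
pos 12 'c': at 1
pos 13 'a': at 2  ** P1@[12:13]
pos 14 'a': at 3
pos 15 'd': at 4
pos 16 'd': at 5
pos 17 'b': at 6  ** P0@[12:17]
pos 18 'e': at 12 (via fail)
pos 19 'b': at 13
pos 20 'd': at 14  ** P3@[18:20]
pos 21 'c': at 1 (via fail)
pos 22 'a': at 2  ** P1@[21:22]
pos 23 'a': at 3
pos 24 'd': at 4
pos 25 'd': at 5
pos 26 'b': at 6  ** P0@[21:26]
pos 27 'e': at 12 (via fail)
pos 28 'a': at 0 (via fail)
pos 29 'e': at 12
pos 30 'b': at 13
pos 31 'd': at 14  ** P3@[29:31]
pos 32 'd': at 0 (via fail)
pos 33 'd': at 0
pos 34 'a': at 0
pos 35 'e': at 12
pos 36 'c': at 1 (via fail)
pos 37 'b': at 7
pos 38 'c': at 1 (via fail)
pos 39 'a': at 2  ** P1@[38:39]
pos 40 'c': at 1 (via fail)
pos 41 'b': at 7
pos 42 'e': at 8
pos 43 'e': at 9
pos 44 'b': at 10
pos 45 'd': at 11  ** P2@[40:45],P3@[43:45]
pos 46 'e': at 12 (via fail)
pos 47 'e': at 12 (via fail)
pos 48 'd': at 0 (via fail)
pos 49 'e': at 12
pos 50 'c': at 1 (via fail)
pos 51 'a': at 2  ** P1@[50:51]

All matches (sorted): [[3,3],[10,2],[10,3],[13,1],[17,0],[20,3],[22,1],[26,0],[31,3],[39,1],[45,2],[45,3],[51,1]]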